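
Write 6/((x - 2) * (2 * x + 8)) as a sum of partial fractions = -1/(2*(x + 4)) + 1/(2*(x - 2))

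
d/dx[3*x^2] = 6*x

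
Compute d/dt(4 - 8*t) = -8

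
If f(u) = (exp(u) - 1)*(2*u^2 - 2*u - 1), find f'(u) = 2*u^2*exp(u) + 2*u*exp(u) - 4*u - 3*exp(u) + 2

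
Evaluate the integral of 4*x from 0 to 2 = 8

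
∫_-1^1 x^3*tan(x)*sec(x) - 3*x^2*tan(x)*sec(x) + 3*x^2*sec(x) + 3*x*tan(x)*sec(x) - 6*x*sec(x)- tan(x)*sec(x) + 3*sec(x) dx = 8*sec(1)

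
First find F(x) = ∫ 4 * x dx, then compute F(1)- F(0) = 2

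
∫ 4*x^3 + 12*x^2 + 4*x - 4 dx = x^4 + 4*x^3 + 2*x^2 - 4*x + C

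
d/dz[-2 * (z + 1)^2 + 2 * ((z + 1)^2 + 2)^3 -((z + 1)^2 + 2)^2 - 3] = 12*z^5 + 60*z^4 + 164*z^3 + 252*z^2 + 228*z + 92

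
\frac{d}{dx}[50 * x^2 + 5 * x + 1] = 100*x + 5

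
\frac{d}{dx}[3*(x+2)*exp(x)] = 3*x*exp(x) + 9*exp(x)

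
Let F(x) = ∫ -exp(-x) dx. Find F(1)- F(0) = -1 + exp(-1)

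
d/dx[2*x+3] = 2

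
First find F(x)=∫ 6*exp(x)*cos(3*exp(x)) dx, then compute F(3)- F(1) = -2*sin(3*E) + 2*sin(3*exp(3))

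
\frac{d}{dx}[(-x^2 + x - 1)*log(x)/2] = (-2*x^2*log(x) - x^2 + x*log(x) + x - 1)/(2*x)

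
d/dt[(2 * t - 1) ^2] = 8*t - 4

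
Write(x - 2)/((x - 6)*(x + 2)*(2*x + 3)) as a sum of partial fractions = 14/(15*(2*x + 3)) - 1/(2*(x + 2)) + 1/(30*(x - 6))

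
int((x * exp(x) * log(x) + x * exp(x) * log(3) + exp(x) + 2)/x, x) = (exp(x) + 2)*log(3*x) + C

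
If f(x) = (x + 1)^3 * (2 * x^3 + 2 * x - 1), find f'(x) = 12*x^5 + 30*x^4 + 32*x^3 + 21*x^2 + 6*x - 1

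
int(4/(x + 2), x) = 4*log(x + 2) + C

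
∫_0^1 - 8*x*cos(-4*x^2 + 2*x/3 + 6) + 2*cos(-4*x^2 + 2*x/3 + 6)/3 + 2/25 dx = 2/25 - sin(6) + sin(8/3)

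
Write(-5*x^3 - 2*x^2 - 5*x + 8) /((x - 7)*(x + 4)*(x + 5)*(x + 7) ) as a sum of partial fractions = -415/(21*(x + 7)) + 76/(3*(x + 5)) - 316/(33*(x + 4)) - 230/(231*(x - 7))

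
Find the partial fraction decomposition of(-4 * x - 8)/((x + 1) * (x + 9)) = -7/(2*(x + 9)) - 1/(2*(x + 1))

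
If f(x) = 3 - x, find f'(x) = -1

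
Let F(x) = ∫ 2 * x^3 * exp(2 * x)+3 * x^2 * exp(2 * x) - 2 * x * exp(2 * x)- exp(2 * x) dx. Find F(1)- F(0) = 0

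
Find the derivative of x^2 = 2*x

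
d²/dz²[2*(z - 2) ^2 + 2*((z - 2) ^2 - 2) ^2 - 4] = 24*z^2 - 96*z + 84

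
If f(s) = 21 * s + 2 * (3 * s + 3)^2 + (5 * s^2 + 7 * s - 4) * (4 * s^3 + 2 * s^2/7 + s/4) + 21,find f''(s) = 400*s^3 + 2472*s^2/7 - 153*s/2 + 521/14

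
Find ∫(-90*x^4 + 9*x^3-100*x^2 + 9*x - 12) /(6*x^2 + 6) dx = -5*x^3 + 3*x^2/4 - 5*x/3 + acot(x)/3 + C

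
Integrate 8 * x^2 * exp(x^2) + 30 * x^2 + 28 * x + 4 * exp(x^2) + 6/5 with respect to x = 2*x*(25*x^2 + 35*x + 10*exp(x^2) + 3)/5 + C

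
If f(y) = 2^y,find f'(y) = 2^y*log(2)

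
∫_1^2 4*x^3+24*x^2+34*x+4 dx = 126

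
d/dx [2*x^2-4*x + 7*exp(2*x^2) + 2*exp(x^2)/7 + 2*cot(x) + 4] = 28*x*exp(2*x^2) + 4*x*exp(x^2)/7 + 4*x - 2*cot(x)^2 - 6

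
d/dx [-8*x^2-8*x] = -16*x - 8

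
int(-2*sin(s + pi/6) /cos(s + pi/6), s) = 2*log(cos(s + pi/6)) + C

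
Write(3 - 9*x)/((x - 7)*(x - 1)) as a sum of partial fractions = 1/(x - 1) - 10/(x - 7)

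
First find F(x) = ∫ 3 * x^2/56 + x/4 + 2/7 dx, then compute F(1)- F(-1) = 17/28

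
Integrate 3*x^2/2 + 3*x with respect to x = x^3/2 + 3*x^2/2 + C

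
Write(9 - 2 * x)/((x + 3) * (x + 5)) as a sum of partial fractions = -19/(2*(x + 5)) + 15/(2*(x + 3))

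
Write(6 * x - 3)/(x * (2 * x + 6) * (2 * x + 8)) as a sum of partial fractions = -27/(16*(x + 4)) + 7/(4*(x + 3)) - 1/(16*x)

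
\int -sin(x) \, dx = cos(x) + C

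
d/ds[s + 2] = 1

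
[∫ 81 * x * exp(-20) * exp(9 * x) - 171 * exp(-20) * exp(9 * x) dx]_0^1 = -11*exp(-11) + 20*exp(-20)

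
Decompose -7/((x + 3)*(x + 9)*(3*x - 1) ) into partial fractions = -9/(40*(3*x - 1)) - 1/(24*(x + 9)) + 7/(60*(x + 3))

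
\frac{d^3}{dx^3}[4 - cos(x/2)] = -sin(x/2)/8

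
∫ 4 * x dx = 2*x^2 + C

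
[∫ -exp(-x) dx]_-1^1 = -E + exp(-1)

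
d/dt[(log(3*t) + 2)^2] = (2*log(t) + 2*log(3) + 4)/t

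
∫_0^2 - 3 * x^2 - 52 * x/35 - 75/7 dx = -162/5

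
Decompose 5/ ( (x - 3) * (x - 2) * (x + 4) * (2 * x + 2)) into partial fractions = -5/(252*(x + 4)) + 5/(72*(x + 1)) - 5/(36*(x - 2)) + 5/(56*(x - 3))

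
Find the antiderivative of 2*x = x^2 + C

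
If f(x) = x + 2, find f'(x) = 1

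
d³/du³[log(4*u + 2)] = 16/(8*u^3 + 12*u^2 + 6*u + 1)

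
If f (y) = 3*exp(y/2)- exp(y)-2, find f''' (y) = 3*exp(y/2)/8 - exp(y)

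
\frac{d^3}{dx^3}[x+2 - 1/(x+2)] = 6/(x^4 + 8*x^3 + 24*x^2 + 32*x + 16)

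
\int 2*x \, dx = x^2 + C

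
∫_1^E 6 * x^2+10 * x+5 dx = -(1 + E)^2 - 13 + E + 2*(1 + E)^3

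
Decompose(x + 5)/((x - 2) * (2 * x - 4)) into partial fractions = 1/(2*(x - 2)) + 7/(2*(x - 2)^2)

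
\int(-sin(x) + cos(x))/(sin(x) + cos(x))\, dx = log(2*sin(x) + 2*cos(x)) + C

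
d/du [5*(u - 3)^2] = 10*u - 30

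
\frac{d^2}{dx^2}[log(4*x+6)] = -4/(4*x^2 + 12*x + 9)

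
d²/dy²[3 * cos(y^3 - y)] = -27*y^4*cos(y^3 - y) + 18*y^2*cos(y^3 - y) - 18*y*sin(y^3 - y) - 3*cos(y^3 - y)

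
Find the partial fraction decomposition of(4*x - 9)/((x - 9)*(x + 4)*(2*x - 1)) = 28/(153*(2*x - 1)) - 25/(117*(x + 4)) + 27/(221*(x - 9))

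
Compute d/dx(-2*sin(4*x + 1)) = -8*cos(4*x + 1)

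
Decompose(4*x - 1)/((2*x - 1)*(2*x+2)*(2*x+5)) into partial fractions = -11/(18*(2*x + 5)) + 1/(18*(2*x - 1)) + 5/(18*(x + 1))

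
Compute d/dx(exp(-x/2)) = -exp(-x/2)/2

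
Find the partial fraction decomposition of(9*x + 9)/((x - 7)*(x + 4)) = 27/(11*(x + 4)) + 72/(11*(x - 7))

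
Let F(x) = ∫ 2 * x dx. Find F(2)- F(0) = 4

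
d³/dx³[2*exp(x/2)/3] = exp(x/2)/12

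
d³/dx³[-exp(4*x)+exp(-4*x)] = (-64*exp(8*x) - 64)*exp(-4*x)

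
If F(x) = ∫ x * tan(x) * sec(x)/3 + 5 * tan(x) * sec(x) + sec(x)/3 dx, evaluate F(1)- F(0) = -5 + 16*sec(1)/3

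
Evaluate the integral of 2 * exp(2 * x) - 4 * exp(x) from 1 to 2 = -(-2 + E)^2 + (-2 + exp(2))^2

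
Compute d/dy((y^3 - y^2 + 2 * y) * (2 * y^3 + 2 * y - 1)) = 12*y^5 - 10*y^4 + 24*y^3 - 9*y^2 + 10*y - 2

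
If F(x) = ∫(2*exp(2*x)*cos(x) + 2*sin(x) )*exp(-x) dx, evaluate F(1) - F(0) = (E - exp(-1))*(cos(1) + sin(1))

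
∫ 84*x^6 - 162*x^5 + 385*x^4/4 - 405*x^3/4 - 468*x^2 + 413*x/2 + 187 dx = 12*x^7 - 27*x^6 + 77*x^5/4 - 405*x^4/16 - 156*x^3 + 413*x^2/4 + 187*x + C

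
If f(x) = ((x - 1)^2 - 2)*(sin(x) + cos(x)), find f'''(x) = x^2*sin(x) - x^2*cos(x) - 8*x*sin(x) - 4*x*cos(x) - sin(x) + 13*cos(x)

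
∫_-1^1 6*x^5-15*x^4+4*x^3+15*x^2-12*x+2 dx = 8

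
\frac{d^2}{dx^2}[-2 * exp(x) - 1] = -2*exp(x)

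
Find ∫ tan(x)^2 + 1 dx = tan(x) + C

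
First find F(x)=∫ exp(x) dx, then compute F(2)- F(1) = -E + exp(2)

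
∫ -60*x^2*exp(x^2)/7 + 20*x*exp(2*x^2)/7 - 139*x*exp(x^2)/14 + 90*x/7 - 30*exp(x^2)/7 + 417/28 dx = -9*x/4 + 5*(3*x - exp(x^2) + 4)^2/7 + 3*exp(x^2)/4 + C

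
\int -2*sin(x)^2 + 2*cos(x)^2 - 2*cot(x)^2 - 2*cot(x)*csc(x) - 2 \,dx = sin(2*x) + 2*cot(x) + 2*csc(x) + C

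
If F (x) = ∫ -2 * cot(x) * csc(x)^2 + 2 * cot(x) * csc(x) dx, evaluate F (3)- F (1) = -(-1 + csc(1))^2 + (-1 + csc(3))^2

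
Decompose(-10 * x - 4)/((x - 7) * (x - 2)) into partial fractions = 24/(5*(x - 2)) - 74/(5*(x - 7))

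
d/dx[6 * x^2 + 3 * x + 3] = 12*x + 3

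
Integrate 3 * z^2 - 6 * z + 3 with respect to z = z^3 - 3*z^2 + 3*z + C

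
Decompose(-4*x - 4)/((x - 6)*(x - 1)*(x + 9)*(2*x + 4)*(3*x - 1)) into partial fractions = -27/(833*(3*x - 1)) + 2/(3675*(x + 9)) - 1/(588*(x + 2)) + 1/(75*(x - 1)) - 7/(5100*(x - 6))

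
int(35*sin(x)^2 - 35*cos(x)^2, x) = -35*sin(2*x)/2 + C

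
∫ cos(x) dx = sin(x) + C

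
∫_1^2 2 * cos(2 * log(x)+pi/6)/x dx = -1/2 + sin(pi/6 + 2*log(2))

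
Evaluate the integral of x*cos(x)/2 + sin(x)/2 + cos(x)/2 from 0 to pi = 0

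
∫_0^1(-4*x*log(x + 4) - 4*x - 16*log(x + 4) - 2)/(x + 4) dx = -6*log(5) + 4*log(2)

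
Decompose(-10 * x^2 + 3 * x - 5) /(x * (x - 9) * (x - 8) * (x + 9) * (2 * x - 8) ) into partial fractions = -421/(35802*(x + 9)) - 153/(2080*(x - 4)) + 621/(1088*(x - 8)) - 197/(405*(x - 9)) + 5/(5184*x)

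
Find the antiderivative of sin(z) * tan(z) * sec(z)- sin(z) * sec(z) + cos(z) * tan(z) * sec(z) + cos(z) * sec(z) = tan(z) + C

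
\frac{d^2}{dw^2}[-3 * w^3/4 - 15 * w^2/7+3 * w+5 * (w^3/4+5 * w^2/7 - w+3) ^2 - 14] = 75*w^4/8 + 250*w^3/7 + 30*w^2/49 - 33*w/14 + 340/7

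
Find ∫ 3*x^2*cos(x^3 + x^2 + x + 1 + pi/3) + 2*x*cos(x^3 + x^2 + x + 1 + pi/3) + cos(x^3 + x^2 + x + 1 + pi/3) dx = sin(x^3 + x^2 + x + 1 + pi/3) + C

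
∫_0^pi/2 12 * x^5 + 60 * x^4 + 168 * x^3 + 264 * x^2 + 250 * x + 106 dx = -53 - (1 + pi/2)^2 + 2*(2 + (1 + pi/2)^2)^3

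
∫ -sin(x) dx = cos(x) + C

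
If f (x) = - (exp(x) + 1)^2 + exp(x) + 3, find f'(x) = -2*exp(2*x) - exp(x)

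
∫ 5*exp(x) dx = 5*exp(x) + C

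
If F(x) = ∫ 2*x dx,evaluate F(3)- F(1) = 8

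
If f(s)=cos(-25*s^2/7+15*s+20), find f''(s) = -2500*s^2*cos(-25*s^2/7 + 15*s + 20)/49 + 1500*s*cos(-25*s^2/7 + 15*s + 20)/7 + 50*sin(-25*s^2/7 + 15*s + 20)/7 - 225*cos(-25*s^2/7 + 15*s + 20)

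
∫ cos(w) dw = sin(w) + C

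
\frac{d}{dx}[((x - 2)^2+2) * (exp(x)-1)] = x^2*exp(x) - 2*x*exp(x) - 2*x + 2*exp(x) + 4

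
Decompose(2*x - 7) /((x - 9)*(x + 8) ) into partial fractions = 23/(17*(x + 8)) + 11/(17*(x - 9))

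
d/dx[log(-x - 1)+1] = 1/(x + 1)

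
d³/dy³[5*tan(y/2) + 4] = 15*tan(y/2)^4/4 + 5*tan(y/2)^2 + 5/4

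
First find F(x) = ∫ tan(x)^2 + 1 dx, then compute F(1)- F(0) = tan(1)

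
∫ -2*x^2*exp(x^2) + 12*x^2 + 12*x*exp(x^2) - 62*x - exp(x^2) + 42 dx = -(x - 6)*(-4*x^2 + 7*x + exp(x^2)) + C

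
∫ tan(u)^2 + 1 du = tan(u) + C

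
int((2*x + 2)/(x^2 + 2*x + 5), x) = log((x + 1)^2 + 4) + C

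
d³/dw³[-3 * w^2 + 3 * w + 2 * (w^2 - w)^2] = 48*w - 24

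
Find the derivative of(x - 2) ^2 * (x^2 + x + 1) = 4*x^3 - 9*x^2 + 2*x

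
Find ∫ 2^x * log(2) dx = 2^x + C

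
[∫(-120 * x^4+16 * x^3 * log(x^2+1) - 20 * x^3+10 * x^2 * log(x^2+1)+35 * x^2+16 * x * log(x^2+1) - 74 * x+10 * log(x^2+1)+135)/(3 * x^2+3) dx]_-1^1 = 20*log(2)/3 + 190/3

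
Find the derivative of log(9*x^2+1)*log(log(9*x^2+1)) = (18*x*log(log(9*x^2 + 1)) + 18*x)/(9*x^2 + 1)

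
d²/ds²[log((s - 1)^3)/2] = -3/(2*s^2 - 4*s + 2)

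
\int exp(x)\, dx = exp(x) + C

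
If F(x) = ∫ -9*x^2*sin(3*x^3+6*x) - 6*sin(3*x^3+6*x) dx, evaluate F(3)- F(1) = cos(99) - cos(9)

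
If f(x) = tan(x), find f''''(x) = 24*tan(x)^5 + 40*tan(x)^3 + 16*tan(x)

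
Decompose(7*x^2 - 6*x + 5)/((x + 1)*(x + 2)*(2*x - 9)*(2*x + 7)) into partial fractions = -149/(80*(2*x + 7)) + 479/(2288*(2*x - 9)) + 15/(13*(x + 2)) - 18/(55*(x + 1))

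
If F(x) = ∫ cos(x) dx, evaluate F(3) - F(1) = -sin(1) + sin(3)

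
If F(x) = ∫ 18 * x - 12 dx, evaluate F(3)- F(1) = 48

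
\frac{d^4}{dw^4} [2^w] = 2^w*log(2)^4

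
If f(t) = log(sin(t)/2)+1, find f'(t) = 1/tan(t)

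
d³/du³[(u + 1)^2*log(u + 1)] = 2/(u + 1)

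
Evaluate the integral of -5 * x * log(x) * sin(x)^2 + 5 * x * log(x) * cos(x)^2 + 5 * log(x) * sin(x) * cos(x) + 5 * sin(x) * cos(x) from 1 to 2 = 5*log(2)*sin(4)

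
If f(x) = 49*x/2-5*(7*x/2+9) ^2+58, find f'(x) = -245*x/2 - 581/2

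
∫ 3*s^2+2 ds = s^3 + 2*s + C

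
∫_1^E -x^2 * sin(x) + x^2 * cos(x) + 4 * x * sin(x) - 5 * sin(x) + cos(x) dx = (2 + (-1 + E)^2)*(cos(E) + sin(E)) - 2*sin(1) - 2*cos(1)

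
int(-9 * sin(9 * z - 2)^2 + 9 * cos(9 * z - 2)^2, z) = sin(18*z - 4)/2 + C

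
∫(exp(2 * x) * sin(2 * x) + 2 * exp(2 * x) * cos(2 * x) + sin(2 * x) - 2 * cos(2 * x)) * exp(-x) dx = 2*sin(2*x)*sinh(x) + C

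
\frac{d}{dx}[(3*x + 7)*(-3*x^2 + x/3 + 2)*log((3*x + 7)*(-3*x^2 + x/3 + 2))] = -27*x^2*log(-9*x^3 - 20*x^2 + 25*x/3 + 14) - 27*x^2 - 40*x*log(-9*x^3 - 20*x^2 + 25*x/3 + 14) - 40*x + 25*log(-9*x^3 - 20*x^2 + 25*x/3 + 14)/3 + 25/3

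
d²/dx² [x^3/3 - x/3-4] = 2*x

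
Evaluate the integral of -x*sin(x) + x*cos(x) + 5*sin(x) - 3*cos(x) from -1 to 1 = -8*sin(1) + 2*cos(1)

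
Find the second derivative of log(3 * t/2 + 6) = -1/(t^2 + 8*t + 16)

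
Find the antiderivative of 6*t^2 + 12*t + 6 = 2*t^3 + 6*t^2 + 6*t + C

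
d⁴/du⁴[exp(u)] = exp(u)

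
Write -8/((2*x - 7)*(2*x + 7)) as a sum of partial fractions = 4/(7*(2*x + 7)) - 4/(7*(2*x - 7))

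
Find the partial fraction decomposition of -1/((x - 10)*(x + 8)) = 1/(18*(x + 8)) - 1/(18*(x - 10))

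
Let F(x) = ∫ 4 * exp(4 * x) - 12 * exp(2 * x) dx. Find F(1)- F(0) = -4 + (-3 + exp(2))^2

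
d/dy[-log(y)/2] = -1/(2*y)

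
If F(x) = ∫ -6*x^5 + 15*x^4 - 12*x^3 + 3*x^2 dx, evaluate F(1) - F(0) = 0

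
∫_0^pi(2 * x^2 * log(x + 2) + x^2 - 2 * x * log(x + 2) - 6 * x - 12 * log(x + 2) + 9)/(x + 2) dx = -9*log(2) + (-3 + pi)^2*log(2 + pi)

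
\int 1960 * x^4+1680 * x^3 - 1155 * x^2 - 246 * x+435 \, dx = 392*x^5 + 420*x^4 - 385*x^3 - 123*x^2 + 435*x + C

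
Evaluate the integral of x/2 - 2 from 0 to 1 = -7/4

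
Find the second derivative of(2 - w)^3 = 12 - 6*w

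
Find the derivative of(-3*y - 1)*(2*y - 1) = 1 - 12*y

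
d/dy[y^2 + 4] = 2*y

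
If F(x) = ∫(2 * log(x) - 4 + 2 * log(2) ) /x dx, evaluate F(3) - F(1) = -(-2 + log(2))^2 + (-2 + log(6))^2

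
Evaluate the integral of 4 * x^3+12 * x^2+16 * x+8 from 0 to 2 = 96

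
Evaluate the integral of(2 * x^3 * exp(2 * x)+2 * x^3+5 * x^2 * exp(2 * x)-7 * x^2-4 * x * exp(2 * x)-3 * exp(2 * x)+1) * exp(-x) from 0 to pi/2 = (-exp(-pi/2) + exp(pi/2))*(-pi - pi^2/4 - 1 + pi^3/4)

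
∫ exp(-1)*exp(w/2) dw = 2*exp(w/2 - 1) + C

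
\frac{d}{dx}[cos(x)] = -sin(x)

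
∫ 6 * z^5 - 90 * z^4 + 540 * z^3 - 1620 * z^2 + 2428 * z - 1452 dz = z^6 - 18*z^5 + 135*z^4 - 540*z^3 + 1214*z^2 - 1452*z + C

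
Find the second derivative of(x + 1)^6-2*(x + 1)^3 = 30*x^4 + 120*x^3 + 180*x^2 + 108*x + 18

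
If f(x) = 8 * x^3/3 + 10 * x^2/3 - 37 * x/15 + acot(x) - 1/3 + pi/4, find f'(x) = (120*x^4 + 100*x^3 + 83*x^2 + 100*x - 52)/(15*x^2 + 15)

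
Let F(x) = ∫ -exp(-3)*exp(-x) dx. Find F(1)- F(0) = -exp(-3) + exp(-4)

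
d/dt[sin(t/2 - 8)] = cos(t/2 - 8)/2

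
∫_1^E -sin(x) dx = cos(E) - cos(1)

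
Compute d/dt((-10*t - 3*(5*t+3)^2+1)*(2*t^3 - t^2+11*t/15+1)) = -750*t^4 - 500*t^3 - 21*t^2 - 734*t/3 - 1786/15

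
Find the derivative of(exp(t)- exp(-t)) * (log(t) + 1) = (t*exp(2*t)*log(t) + t*exp(2*t) + t*log(t) + t + exp(2*t) - 1)*exp(-t)/t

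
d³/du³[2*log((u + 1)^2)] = 8/(u^3 + 3*u^2 + 3*u + 1)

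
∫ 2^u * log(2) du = 2^u + C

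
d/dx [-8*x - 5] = -8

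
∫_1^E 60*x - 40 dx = 10 + 10*E*(-4 + 3*E)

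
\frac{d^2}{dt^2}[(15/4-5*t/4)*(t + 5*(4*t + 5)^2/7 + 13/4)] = 165/14 - 600*t/7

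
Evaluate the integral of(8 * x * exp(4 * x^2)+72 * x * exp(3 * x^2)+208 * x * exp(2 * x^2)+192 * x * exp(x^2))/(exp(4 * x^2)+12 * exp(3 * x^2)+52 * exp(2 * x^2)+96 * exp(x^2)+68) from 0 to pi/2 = -log(229/4) + log(1 + (4 + 3*exp(pi^2/4) + exp(pi^2/2)/2)^2)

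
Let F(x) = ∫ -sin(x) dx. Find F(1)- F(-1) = 0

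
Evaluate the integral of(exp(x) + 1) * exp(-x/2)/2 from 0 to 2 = E - exp(-1)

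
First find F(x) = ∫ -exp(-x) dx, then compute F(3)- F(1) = -exp(-1) + exp(-3)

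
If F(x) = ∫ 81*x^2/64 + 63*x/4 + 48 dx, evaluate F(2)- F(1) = 4773/64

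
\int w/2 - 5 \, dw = w^2/4 - 5*w + C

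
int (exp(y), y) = exp(y) + C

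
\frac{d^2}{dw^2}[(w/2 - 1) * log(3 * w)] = (w + 2)/(2*w^2)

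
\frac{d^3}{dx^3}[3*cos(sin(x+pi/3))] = 9*sin(x + pi/3)*cos(x + pi/3)*cos(sin(x + pi/3)) + 3*sin(sin(x + pi/3))*cos(x + pi/3)^3 + 3*sin(sin(x + pi/3))*cos(x + pi/3)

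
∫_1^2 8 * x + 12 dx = 24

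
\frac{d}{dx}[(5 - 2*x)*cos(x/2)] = x*sin(x/2) - 5*sin(x/2)/2 - 2*cos(x/2)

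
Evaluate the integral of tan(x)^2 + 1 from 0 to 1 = tan(1)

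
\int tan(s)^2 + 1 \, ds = tan(s) + C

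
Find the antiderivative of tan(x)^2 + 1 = tan(x) + C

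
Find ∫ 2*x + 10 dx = x^2 + 10*x + C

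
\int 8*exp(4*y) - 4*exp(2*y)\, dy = 2*(exp(2*y) - 1)*exp(2*y) + C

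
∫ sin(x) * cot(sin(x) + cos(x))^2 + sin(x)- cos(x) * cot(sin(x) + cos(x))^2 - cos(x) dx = cot(sin(x) + cos(x)) + C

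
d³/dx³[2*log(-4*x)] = 4/x^3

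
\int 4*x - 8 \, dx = 2*x^2 - 8*x + C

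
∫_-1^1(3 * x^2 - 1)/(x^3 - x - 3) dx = 0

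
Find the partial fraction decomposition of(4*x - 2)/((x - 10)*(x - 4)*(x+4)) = -9/(56*(x + 4)) - 7/(24*(x - 4)) + 19/(42*(x - 10))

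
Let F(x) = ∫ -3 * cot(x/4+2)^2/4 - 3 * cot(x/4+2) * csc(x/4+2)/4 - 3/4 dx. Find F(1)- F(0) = -3*csc(2) + 3*cot(9/4) - 3*cot(2) + 3*csc(9/4)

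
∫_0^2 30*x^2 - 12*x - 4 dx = 48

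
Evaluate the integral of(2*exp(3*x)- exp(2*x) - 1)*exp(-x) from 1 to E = -(-1 + E)*(E - exp(-1)) + (-1 + exp(E))*(-exp(-E) + exp(E))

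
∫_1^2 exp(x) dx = -E + exp(2)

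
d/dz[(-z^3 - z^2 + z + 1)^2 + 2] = 6*z^5 + 10*z^4 - 4*z^3 - 12*z^2 - 2*z + 2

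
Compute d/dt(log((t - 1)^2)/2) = 1/(t - 1)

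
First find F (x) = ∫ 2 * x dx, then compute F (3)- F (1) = 8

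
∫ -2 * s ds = -s^2 + C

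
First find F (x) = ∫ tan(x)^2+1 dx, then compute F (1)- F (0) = tan(1)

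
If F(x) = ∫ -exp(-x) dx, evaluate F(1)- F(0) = -1 + exp(-1)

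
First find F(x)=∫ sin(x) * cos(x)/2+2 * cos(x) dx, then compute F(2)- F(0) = -4 + (sin(2)/2 + 2)^2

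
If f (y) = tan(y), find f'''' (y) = 24*tan(y)^5 + 40*tan(y)^3 + 16*tan(y)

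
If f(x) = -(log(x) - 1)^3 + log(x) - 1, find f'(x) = (-3*log(x)^2 + 6*log(x) - 2)/x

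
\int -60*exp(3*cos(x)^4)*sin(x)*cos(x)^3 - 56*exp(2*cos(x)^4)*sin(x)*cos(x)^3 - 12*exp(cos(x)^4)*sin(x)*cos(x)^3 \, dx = (5*exp(2*cos(x)^4) + 7*exp(cos(x)^4) + 3)*exp(cos(x)^4) + C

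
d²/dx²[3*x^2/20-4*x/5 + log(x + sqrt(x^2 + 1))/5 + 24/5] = (12*x^6 + 12*x^5*sqrt(x^2 + 1) + 19*x^4 + 13*x^3*sqrt(x^2 + 1) + 12*x^2 + 7*x*sqrt(x^2 + 1) + 3)/(40*x^6 + 40*x^5*sqrt(x^2 + 1) + 90*x^4 + 70*x^3*sqrt(x^2 + 1) + 60*x^2 + 30*x*sqrt(x^2 + 1) + 10)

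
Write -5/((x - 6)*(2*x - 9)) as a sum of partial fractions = 10/(3*(2*x - 9)) - 5/(3*(x - 6))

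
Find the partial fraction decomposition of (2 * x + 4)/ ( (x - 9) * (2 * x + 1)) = -6/(19*(2*x + 1)) + 22/(19*(x - 9))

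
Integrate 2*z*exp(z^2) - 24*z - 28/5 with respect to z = -12*z^2 - 28*z/5 + exp(z^2) + C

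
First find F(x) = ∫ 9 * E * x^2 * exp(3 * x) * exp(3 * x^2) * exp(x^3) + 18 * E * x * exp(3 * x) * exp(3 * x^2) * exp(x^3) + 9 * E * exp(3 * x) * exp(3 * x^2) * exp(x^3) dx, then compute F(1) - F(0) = -3*E + 3*exp(8)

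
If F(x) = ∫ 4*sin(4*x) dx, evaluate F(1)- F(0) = 1 - cos(4)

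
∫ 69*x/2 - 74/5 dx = 69*x^2/4 - 74*x/5 + C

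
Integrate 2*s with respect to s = s^2 + C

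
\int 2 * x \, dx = x^2 + C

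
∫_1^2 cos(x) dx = -sin(1) + sin(2)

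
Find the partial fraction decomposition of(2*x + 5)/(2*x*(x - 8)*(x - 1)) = -1/(2*(x - 1)) + 3/(16*(x - 8)) + 5/(16*x)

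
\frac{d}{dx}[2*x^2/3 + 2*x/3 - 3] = 4*x/3 + 2/3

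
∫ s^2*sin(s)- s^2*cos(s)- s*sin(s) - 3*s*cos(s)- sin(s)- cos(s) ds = -sqrt(2)*s*(s + 1)*sin(s + pi/4) + C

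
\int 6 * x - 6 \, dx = 3*x^2 - 6*x + C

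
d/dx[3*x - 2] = 3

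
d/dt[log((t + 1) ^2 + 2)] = (2*t + 2)/(t^2 + 2*t + 3)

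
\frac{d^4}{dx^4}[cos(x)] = cos(x)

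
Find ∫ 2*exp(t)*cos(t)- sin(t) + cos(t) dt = sqrt(2)*(exp(t) + 1)*sin(t + pi/4) + C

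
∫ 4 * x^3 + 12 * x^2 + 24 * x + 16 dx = x^4 + 4*x^3 + 12*x^2 + 16*x + C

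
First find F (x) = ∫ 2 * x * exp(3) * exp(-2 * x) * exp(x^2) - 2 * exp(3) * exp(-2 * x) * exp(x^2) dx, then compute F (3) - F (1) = -exp(2) + exp(6)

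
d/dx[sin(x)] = cos(x)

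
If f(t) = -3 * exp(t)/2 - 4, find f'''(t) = -3*exp(t)/2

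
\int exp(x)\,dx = exp(x) + C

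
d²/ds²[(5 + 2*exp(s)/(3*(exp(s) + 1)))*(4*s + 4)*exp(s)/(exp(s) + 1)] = (-76*s*exp(3*s) + 32*s*exp(2*s) + 60*s*exp(s) + 76*exp(3*s) + 304*exp(2*s) + 180*exp(s))/(3*exp(4*s) + 12*exp(3*s) + 18*exp(2*s) + 12*exp(s) + 3)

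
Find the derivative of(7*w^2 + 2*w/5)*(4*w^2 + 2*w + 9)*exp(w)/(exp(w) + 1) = (140*w^4*exp(w) + 560*w^3*exp(2*w) + 638*w^3*exp(w) + 234*w^2*exp(2*w) + 553*w^2*exp(w) + 638*w*exp(2*w) + 656*w*exp(w) + 18*exp(2*w) + 18*exp(w))/(5*exp(2*w) + 10*exp(w) + 5)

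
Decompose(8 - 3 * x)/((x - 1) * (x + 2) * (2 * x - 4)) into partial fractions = 7/(12*(x + 2)) - 5/(6*(x - 1)) + 1/(4*(x - 2))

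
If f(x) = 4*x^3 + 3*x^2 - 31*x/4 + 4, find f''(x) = 24*x + 6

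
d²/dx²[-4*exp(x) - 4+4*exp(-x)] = (4 - 4*exp(2*x))*exp(-x)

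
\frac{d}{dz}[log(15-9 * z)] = 3/(3*z - 5)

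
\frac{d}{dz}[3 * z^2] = 6*z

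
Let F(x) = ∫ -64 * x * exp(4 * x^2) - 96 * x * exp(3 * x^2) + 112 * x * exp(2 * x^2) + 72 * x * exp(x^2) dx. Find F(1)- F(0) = -2*(-3 + 2*E + 2*exp(2))^2 - 22 + 12*E + 12*exp(2)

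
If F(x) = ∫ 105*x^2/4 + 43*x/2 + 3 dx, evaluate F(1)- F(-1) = 47/2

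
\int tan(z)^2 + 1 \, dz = tan(z) + C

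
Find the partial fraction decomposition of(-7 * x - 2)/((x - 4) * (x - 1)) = 3/(x - 1) - 10/(x - 4)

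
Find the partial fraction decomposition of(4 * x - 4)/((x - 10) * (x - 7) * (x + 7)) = -16/(119*(x + 7)) - 4/(7*(x - 7)) + 12/(17*(x - 10))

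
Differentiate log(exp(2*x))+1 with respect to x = 2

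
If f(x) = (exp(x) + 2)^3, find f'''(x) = 27*exp(3*x) + 48*exp(2*x) + 12*exp(x)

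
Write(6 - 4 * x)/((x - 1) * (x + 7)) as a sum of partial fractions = -17/(4*(x + 7)) + 1/(4*(x - 1))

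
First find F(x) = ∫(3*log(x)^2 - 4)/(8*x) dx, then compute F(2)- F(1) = -log(2)/2 + log(2)^3/8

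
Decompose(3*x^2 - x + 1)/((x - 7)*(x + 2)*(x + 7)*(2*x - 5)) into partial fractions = -46/(513*(2*x - 5)) - 31/(266*(x + 7)) + 1/(27*(x + 2)) + 47/(378*(x - 7))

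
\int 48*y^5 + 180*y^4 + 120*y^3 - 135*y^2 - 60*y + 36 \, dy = 8*y^6 + 36*y^5 + 30*y^4 - 45*y^3 - 30*y^2 + 36*y + C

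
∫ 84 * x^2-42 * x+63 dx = 28*x^3 - 21*x^2 + 63*x + C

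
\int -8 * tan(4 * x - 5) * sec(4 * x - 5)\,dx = -2*sec(4*x - 5) + C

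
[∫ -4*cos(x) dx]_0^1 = -4*sin(1)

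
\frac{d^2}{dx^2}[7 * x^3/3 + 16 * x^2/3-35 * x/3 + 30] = 14*x + 32/3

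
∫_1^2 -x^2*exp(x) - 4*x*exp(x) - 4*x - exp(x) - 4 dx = -7*exp(2) - 10 + 2*E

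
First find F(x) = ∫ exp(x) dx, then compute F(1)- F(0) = -1 + E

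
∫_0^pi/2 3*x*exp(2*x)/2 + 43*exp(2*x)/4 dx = -5 + (3*pi/8 + 5)*exp(pi)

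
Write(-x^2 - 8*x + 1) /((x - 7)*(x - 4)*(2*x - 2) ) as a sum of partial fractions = -2/(9*(x - 1)) + 47/(18*(x - 4)) - 26/(9*(x - 7))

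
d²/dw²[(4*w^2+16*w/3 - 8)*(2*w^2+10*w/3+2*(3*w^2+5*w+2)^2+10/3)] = 2160*w^4 + 6720*w^3 + 5760*w^2 + 592*w - 5968/9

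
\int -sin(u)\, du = cos(u) + C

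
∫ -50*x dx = -25*x^2 + C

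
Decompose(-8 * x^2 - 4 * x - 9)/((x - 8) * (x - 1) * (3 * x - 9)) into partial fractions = -1/(2*(x - 1)) + 31/(10*(x - 3)) - 79/(15*(x - 8))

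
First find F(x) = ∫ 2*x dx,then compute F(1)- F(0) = 1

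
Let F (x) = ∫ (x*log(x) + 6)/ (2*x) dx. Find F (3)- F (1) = -1 + 9*log(3)/2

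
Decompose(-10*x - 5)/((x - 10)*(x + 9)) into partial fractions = -85/(19*(x + 9)) - 105/(19*(x - 10))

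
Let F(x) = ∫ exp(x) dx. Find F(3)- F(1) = -E + exp(3)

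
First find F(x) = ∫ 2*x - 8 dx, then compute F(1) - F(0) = -7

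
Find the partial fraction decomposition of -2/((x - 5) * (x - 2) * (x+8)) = -1/(65*(x + 8)) + 1/(15*(x - 2)) - 2/(39*(x - 5))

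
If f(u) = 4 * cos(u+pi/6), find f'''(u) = 4*sin(u + pi/6)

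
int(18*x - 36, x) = 9*x^2 - 36*x + C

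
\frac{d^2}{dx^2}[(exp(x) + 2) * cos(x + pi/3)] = -2*exp(x)*sin(x + pi/3) - 2*cos(x + pi/3)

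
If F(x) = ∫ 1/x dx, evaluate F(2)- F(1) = log(2)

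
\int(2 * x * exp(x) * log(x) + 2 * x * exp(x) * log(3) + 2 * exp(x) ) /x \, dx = 2*exp(x)*log(3*x) + C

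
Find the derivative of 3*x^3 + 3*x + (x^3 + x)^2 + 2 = 6*x^5 + 8*x^3 + 9*x^2 + 2*x + 3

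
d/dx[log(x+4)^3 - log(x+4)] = (3*log(x + 4)^2 - 1)/(x + 4)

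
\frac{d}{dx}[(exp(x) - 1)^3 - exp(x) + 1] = 3*exp(3*x) - 6*exp(2*x) + 2*exp(x)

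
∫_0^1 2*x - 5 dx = -4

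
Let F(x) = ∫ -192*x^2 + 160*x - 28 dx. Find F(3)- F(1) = -1080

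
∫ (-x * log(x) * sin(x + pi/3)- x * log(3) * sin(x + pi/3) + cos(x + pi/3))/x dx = log(3*x)*cos(x + pi/3) + C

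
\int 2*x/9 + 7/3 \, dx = x^2/9 + 7*x/3 + C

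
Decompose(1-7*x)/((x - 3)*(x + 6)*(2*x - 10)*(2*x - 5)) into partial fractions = -66/(85*(2*x - 5)) - 43/(3366*(x + 6)) + 5/(9*(x - 3)) - 17/(110*(x - 5))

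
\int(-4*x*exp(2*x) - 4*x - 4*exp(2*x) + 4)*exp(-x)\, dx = -8*x*sinh(x) + C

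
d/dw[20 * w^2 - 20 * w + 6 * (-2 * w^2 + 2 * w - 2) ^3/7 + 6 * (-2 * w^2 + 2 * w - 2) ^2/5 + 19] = -288*w^5/7 + 720*w^4/7 - 5088*w^3/35 + 576*w^2/5 - 472*w/35 - 316/35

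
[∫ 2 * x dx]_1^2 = 3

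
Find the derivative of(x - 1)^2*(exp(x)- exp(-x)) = (x^2*exp(2*x) + x^2 - 4*x - exp(2*x) + 3)*exp(-x)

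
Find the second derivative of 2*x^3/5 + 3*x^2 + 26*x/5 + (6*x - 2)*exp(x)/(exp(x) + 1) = (12*x*exp(3*x) + 6*x*exp(2*x) + 66*x*exp(x) + 12*x + 30*exp(3*x) + 160*exp(2*x) + 140*exp(x) + 30)/(5*exp(3*x) + 15*exp(2*x) + 15*exp(x) + 5)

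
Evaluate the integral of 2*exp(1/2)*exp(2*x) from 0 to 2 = -exp(1/2) + exp(9/2)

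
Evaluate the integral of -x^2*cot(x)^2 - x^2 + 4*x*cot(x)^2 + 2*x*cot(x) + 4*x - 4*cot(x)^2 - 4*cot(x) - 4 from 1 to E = (-2 + E)^2*cot(E) - cot(1)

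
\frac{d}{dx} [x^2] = 2*x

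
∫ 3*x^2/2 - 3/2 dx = x^3/2 - 3*x/2 + C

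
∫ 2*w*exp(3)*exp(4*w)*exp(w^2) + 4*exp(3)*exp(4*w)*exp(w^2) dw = exp((w + 2)^2 - 1) + C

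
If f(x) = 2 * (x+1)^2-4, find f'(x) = 4*x + 4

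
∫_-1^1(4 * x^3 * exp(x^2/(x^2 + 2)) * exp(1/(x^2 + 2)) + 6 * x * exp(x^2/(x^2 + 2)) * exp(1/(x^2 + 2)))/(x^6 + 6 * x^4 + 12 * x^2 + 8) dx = 0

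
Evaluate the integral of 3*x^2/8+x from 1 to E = -(1 + E/2)^2 - E/2 - 5/8 + (1 + E/2)^3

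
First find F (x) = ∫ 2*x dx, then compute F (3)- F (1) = 8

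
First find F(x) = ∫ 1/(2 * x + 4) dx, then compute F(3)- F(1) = -log(3)/2 + log(5)/2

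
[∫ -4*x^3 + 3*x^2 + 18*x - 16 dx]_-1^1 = -30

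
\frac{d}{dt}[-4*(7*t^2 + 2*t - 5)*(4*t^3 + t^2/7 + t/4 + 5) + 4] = -560*t^4 - 144*t^3 + 1509*t^2/7 - 1948*t/7 - 35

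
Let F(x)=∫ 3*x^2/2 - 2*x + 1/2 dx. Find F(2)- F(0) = 1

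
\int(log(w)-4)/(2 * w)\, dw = (log(w) - 4)^2/4 + C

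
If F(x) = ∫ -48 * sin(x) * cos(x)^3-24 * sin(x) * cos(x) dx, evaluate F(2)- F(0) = 12*(-3 + sin(2)^2)*sin(2)^2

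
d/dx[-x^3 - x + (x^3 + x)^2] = 6*x^5 + 8*x^3 - 3*x^2 + 2*x - 1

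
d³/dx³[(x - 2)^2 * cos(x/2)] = x^2*sin(x/2)/8 - x*sin(x/2)/2 - 3*x*cos(x/2)/2 - 5*sin(x/2)/2 + 3*cos(x/2)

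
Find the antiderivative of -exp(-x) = exp(-x) + C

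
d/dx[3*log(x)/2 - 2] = 3/(2*x)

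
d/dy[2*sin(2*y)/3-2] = 4*cos(2*y)/3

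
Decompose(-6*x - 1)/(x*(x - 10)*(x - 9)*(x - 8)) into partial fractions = -49/(16*(x - 8)) + 55/(9*(x - 9)) - 61/(20*(x - 10)) + 1/(720*x)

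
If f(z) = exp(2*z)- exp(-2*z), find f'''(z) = (8*exp(4*z) + 8)*exp(-2*z)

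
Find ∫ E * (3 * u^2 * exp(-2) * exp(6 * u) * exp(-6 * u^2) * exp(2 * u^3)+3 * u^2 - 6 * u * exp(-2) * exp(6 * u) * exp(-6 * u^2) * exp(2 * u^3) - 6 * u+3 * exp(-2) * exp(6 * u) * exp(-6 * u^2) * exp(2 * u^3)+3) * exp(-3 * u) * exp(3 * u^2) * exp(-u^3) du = 2*sinh((u - 1)^3) + C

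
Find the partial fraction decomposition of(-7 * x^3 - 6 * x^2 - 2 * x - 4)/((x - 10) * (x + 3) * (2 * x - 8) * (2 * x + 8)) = -89/(112*(x + 4)) + 137/(364*(x + 3)) + 139/(336*(x - 4)) - 953/(546*(x - 10))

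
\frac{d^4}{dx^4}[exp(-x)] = exp(-x)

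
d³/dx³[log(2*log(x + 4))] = (2*log(x + 4)^2 + 3*log(x + 4) + 2)/(x^3*log(x + 4)^3 + 12*x^2*log(x + 4)^3 + 48*x*log(x + 4)^3 + 64*log(x + 4)^3)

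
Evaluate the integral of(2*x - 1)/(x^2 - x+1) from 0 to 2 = -log(2) + log(6)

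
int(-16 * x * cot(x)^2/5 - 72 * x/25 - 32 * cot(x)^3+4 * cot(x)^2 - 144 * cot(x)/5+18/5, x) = -2*x/5 + 4*(x + 10*cot(x))^2/25 - 4*cot(x) + C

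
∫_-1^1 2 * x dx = 0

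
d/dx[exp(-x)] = -exp(-x)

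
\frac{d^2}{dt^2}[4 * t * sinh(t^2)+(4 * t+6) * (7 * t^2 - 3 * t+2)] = 16*t^3*sinh(t^2) + 24*t*cosh(t^2) + 168*t + 60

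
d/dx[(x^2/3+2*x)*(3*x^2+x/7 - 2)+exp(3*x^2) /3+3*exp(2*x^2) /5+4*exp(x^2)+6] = 4*x^3 + 127*x^2/7 + 2*x*exp(3*x^2) + 12*x*exp(2*x^2)/5 + 8*x*exp(x^2) - 16*x/21 - 4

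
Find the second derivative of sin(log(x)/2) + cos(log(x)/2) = (sin(log(x)/2) - 3*cos(log(x)/2))/(4*x^2)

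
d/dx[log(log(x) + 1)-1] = 1/(x*log(x) + x)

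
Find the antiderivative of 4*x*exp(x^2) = 2*exp(x^2) + C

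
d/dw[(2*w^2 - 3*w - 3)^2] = 16*w^3 - 36*w^2 - 6*w + 18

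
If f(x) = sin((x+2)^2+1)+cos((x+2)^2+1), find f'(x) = -2*x*sin(x^2 + 4*x + 5) + 2*x*cos(x^2 + 4*x + 5) - 4*sin(x^2 + 4*x + 5) + 4*cos(x^2 + 4*x + 5)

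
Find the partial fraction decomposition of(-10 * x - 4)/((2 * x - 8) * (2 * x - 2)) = 7/(6*(x - 1)) - 11/(3*(x - 4))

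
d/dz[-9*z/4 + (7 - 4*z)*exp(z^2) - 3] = -8*z^2*exp(z^2) + 14*z*exp(z^2) - 4*exp(z^2) - 9/4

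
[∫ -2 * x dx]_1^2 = -3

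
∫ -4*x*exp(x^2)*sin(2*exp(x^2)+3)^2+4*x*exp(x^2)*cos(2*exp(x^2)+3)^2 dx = sin(4*exp(x^2) + 6)/2 + C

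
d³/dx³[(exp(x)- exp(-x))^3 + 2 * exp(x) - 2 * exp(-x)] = (27*exp(6*x) - exp(4*x) - exp(2*x) + 27)*exp(-3*x)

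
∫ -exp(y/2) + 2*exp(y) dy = 2*(exp(y/2) - 1)*exp(y/2) + C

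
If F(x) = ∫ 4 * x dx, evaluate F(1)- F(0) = 2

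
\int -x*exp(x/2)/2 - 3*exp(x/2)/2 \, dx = (-x - 1)*exp(x/2) + C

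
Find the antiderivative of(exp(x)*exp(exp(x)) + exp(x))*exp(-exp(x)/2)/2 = 2*sinh(exp(x)/2) + C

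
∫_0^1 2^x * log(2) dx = 1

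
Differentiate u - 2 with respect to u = 1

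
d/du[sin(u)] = cos(u)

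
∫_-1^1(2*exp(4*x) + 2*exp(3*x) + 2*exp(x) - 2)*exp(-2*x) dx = -(-E + exp(-1) + 1)^2 + (-exp(-1) + 1 + E)^2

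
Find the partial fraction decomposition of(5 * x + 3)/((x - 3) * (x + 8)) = 37/(11*(x + 8)) + 18/(11*(x - 3))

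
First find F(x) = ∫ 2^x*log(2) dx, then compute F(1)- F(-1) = 3/2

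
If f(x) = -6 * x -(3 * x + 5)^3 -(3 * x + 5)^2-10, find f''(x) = -162*x - 288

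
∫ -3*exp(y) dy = -3*exp(y) + C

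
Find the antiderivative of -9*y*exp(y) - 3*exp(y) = (6 - 9*y)*exp(y) + C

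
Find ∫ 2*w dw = w^2 + C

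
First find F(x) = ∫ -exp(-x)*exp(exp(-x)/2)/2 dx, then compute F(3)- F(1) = -exp(exp(-1)/2) + exp(exp(-3)/2)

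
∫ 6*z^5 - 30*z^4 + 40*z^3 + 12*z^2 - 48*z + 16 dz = z^6 - 6*z^5 + 10*z^4 + 4*z^3 - 24*z^2 + 16*z + C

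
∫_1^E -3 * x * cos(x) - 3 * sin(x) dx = -3*E*sin(E) + 3*sin(1)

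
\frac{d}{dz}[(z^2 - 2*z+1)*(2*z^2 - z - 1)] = 8*z^3 - 15*z^2 + 6*z + 1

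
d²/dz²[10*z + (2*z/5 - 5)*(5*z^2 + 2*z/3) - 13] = 12*z - 742/15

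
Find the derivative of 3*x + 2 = 3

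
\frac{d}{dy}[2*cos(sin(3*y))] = -6*sin(sin(3*y))*cos(3*y)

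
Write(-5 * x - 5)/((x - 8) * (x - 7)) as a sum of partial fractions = 40/(x - 7) - 45/(x - 8)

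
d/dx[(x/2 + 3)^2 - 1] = x/2 + 3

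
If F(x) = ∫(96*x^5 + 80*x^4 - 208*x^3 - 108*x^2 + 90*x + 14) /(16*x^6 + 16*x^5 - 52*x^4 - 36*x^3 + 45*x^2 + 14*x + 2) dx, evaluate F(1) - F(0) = -log(2) + log(5)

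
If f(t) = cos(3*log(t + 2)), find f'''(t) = (21*sin(3*log(t + 2)) + 27*cos(3*log(t + 2)))/(t^3 + 6*t^2 + 12*t + 8)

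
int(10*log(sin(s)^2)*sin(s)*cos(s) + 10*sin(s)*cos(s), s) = 10*log(sin(s))*sin(s)^2 + C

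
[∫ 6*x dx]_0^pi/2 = 3*pi^2/4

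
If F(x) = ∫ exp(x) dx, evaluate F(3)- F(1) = -E + exp(3)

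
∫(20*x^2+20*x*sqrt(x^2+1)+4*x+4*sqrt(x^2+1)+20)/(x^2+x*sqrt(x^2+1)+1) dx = 20*x + 4*log(x + sqrt(x^2 + 1)) + C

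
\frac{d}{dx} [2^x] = 2^x*log(2)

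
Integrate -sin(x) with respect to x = cos(x) + C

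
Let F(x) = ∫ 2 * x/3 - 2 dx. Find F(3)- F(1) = -4/3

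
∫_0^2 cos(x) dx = sin(2)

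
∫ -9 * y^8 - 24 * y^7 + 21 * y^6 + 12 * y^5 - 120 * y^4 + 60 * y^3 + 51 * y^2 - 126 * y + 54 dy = -y^9 - 3*y^8 + 3*y^7 + 2*y^6 - 24*y^5 + 15*y^4 + 17*y^3 - 63*y^2 + 54*y + C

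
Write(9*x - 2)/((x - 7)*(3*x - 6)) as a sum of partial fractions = -16/(15*(x - 2)) + 61/(15*(x - 7))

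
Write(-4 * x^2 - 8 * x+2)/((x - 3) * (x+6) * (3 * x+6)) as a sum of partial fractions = -47/(54*(x + 6)) - 1/(30*(x + 2)) - 58/(135*(x - 3))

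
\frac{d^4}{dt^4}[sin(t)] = sin(t)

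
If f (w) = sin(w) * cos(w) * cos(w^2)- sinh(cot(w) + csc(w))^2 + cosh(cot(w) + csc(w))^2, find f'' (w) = -4*w^2*sin(w)*cos(w)*cos(w^2) + 4*w*sin(w)^2*sin(w^2) - 4*w*sin(w^2)*cos(w)^2 - 2*sin(w)*sin(w^2)*cos(w) - 4*sin(w)*cos(w)*cos(w^2)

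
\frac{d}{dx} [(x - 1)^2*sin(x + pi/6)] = x^2*cos(x + pi/6) + 2*x*sin(x + pi/6) - 2*x*cos(x + pi/6) - 2*sin(x + pi/6) + cos(x + pi/6)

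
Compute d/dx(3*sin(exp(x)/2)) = 3*exp(x)*cos(exp(x)/2)/2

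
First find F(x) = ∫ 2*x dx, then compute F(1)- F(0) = 1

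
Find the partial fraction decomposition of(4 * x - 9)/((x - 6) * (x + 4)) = 5/(2*(x + 4)) + 3/(2*(x - 6))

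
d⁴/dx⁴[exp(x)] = exp(x)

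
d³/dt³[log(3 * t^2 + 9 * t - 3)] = (4*t^3 + 18*t^2 + 66*t + 72)/(t^6 + 9*t^5 + 24*t^4 + 9*t^3 - 24*t^2 + 9*t - 1)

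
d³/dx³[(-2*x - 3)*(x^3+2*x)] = -48*x - 18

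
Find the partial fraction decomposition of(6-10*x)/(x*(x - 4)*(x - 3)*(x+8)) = -43/(528*(x + 8)) + 8/(11*(x - 3)) - 17/(24*(x - 4)) + 1/(16*x)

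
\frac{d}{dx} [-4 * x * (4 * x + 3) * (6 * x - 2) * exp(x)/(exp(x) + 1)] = (-96*x^3*exp(x) - 288*x^2*exp(2*x) - 328*x^2*exp(x) - 80*x*exp(2*x) - 56*x*exp(x) + 24*exp(2*x) + 24*exp(x))/(exp(2*x) + 2*exp(x) + 1)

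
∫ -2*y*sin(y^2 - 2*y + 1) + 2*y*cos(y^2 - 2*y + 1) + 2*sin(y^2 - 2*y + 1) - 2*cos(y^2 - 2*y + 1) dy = sin((y - 1)^2) + cos((y - 1)^2) + C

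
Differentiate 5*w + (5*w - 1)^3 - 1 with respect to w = 375*w^2 - 150*w + 20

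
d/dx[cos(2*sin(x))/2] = -sin(2*sin(x))*cos(x)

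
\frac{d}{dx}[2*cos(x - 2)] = -2*sin(x - 2)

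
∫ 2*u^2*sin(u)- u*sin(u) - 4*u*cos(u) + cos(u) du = u*(1 - 2*u)*cos(u) + C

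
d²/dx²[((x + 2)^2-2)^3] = 30*x^4 + 240*x^3 + 648*x^2 + 672*x + 216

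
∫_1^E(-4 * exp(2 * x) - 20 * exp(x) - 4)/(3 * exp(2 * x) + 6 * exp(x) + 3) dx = -4*exp(E)/(1 + exp(E)) - 4*E/3 + 4/3 + 4*E/(1 + E)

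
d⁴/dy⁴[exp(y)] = exp(y)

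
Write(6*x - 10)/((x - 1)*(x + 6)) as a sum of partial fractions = 46/(7*(x + 6)) - 4/(7*(x - 1))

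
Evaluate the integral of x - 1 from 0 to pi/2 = -1/2 + (-1 + pi/2)^2/2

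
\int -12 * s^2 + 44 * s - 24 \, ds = -4*s^3 + 22*s^2 - 24*s + C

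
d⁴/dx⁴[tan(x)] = 24*tan(x)^5 + 40*tan(x)^3 + 16*tan(x)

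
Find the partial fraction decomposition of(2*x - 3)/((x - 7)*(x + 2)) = 7/(9*(x + 2)) + 11/(9*(x - 7))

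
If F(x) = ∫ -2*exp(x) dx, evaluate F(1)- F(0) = 2 - 2*E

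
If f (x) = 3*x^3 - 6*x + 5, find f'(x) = 9*x^2 - 6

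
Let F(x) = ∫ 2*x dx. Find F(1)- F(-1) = 0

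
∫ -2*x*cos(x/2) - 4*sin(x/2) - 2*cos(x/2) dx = (-4*x - 4)*sin(x/2) + C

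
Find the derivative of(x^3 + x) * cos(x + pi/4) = -x^3*sin(x + pi/4) + 3*x^2*cos(x + pi/4) - x*sin(x + pi/4) + cos(x + pi/4)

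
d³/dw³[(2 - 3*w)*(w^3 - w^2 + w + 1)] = 30 - 72*w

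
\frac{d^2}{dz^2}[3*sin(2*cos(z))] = -12*sin(z)^2*sin(2*cos(z)) - 6*cos(z)*cos(2*cos(z))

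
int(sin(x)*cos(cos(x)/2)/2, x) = -sin(cos(x)/2) + C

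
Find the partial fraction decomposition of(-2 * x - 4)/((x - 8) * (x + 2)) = -2/(x - 8)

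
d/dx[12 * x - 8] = 12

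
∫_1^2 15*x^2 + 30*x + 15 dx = 95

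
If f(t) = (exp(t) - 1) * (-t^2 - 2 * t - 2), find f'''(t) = -t^2*exp(t) - 8*t*exp(t) - 14*exp(t)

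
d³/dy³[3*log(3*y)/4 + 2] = 3/(2*y^3)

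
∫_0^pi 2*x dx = pi^2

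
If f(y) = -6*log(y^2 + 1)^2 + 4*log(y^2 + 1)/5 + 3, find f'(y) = (-120*y*log(y^2 + 1) + 8*y)/(5*y^2 + 5)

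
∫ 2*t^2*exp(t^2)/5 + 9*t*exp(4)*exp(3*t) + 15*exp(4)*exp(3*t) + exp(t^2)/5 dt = t*exp(t^2)/5 + (3*t + 4)*exp(3*t + 4) + C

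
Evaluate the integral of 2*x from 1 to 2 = 3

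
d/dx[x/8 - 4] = 1/8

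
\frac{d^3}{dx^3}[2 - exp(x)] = -exp(x)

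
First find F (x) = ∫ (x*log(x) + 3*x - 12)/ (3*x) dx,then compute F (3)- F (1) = 4/3 - 3*log(3)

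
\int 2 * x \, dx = x^2 + C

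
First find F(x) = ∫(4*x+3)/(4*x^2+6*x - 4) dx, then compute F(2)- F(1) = -log(3)/2 + log(12)/2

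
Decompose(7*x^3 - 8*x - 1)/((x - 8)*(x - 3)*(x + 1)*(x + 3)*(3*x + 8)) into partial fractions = 1821/(544*(3*x + 8)) - 83/(66*(x + 3)) - 41/(510*(x - 3)) + 391/(1760*(x - 8))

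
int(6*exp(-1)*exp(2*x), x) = 3*exp(2*x - 1) + C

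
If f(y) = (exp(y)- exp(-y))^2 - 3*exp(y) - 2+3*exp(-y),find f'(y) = (2*exp(4*y) - 3*exp(3*y) - 3*exp(y) - 2)*exp(-2*y)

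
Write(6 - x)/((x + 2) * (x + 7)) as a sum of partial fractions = -13/(5*(x + 7)) + 8/(5*(x + 2))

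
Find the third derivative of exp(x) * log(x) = (x^3*exp(x)*log(x) + 3*x^2*exp(x) - 3*x*exp(x) + 2*exp(x))/x^3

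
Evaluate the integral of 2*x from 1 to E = -1 + exp(2)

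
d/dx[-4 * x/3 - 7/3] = -4/3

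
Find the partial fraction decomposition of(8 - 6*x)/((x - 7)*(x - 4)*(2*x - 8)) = 17/(9*(x - 4)) + 8/(3*(x - 4)^2) - 17/(9*(x - 7))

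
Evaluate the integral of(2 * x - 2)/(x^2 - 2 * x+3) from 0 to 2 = 0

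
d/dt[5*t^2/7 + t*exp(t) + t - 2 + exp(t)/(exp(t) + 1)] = (7*t*exp(3*t) + 24*t*exp(2*t) + 27*t*exp(t) + 10*t + 7*exp(3*t) + 21*exp(2*t) + 28*exp(t) + 7)/(7*exp(2*t) + 14*exp(t) + 7)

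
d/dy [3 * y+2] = 3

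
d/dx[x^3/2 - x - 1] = 3*x^2/2 - 1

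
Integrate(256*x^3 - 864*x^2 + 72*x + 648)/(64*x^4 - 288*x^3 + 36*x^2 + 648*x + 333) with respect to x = log(4*(x - 3)^2*(4*x + 3)^2/9 + 1) + C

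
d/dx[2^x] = 2^x*log(2)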